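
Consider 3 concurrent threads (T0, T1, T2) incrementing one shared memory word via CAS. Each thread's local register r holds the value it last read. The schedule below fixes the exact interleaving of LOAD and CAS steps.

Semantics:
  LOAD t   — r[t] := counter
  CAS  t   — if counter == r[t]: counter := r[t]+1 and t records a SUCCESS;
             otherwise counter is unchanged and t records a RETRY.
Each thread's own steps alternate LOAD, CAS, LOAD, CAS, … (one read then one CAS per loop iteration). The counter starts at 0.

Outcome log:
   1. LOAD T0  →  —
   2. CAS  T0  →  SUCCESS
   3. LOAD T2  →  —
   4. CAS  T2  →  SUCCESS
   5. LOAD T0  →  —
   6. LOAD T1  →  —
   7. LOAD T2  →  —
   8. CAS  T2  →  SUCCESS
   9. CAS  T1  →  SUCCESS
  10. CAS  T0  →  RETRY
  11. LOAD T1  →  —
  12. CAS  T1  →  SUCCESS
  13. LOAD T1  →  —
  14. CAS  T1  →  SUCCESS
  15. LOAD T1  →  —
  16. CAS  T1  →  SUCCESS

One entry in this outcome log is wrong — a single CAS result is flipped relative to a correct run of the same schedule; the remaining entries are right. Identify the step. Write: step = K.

Reference trace:
T0 LOAD — after: cnt=0, r=0 — load
T0 CAS — after: cnt=1, r=0 — ok
T2 LOAD — after: cnt=1, r=1 — load
T2 CAS — after: cnt=2, r=1 — ok
T0 LOAD — after: cnt=2, r=2 — load
T1 LOAD — after: cnt=2, r=2 — load
T2 LOAD — after: cnt=2, r=2 — load
T2 CAS — after: cnt=3, r=2 — ok
T1 CAS — after: cnt=3, r=2 — retry
T0 CAS — after: cnt=3, r=2 — retry
T1 LOAD — after: cnt=3, r=3 — load
T1 CAS — after: cnt=4, r=3 — ok
T1 LOAD — after: cnt=4, r=4 — load
T1 CAS — after: cnt=5, r=4 — ok
T1 LOAD — after: cnt=5, r=5 — load
T1 CAS — after: cnt=6, r=5 — ok
Mismatch at 9.

step = 9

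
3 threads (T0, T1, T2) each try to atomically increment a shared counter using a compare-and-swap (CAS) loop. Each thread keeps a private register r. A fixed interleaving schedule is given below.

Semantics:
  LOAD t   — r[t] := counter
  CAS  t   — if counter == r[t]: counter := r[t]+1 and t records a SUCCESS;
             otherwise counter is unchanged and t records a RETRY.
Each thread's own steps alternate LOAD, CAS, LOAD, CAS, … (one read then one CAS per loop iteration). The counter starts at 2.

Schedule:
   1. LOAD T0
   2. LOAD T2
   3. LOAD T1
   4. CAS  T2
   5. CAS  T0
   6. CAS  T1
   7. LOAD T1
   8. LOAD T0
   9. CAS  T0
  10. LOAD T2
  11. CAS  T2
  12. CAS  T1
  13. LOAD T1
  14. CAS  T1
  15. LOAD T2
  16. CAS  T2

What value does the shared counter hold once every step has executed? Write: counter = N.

   1) LOAD T0:  M=2  r_T0=2
   2) LOAD T2:  M=2  r_T2=2
   3) LOAD T1:  M=2  r_T1=2
   4) CAS  T2:  M=3  r_T2=2 ✓
   5) CAS  T0:  M=3  r_T0=2 ✗
   6) CAS  T1:  M=3  r_T1=2 ✗
   7) LOAD T1:  M=3  r_T1=3
   8) LOAD T0:  M=3  r_T0=3
   9) CAS  T0:  M=4  r_T0=3 ✓
  10) LOAD T2:  M=4  r_T2=4
  11) CAS  T2:  M=5  r_T2=4 ✓
  12) CAS  T1:  M=5  r_T1=3 ✗
  13) LOAD T1:  M=5  r_T1=5
  14) CAS  T1:  M=6  r_T1=5 ✓
  15) LOAD T2:  M=6  r_T2=6
  16) CAS  T2:  M=7  r_T2=6 ✓

counter = 7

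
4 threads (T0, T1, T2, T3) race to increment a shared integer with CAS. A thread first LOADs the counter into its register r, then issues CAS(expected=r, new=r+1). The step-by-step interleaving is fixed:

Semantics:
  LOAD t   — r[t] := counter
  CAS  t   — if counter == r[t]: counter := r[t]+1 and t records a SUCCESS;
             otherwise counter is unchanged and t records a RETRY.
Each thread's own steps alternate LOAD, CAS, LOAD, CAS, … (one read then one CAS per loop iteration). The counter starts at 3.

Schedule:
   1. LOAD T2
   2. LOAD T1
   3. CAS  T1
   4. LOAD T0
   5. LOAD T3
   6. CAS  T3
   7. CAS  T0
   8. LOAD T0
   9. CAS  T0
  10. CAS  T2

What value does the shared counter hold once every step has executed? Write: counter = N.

[1] T2.load  rd  (counter 3, T2.r 3)
[2] T1.load  rd  (counter 3, T1.r 3)
[3] T1.cas  hit  (counter 4, T1.r 3)
[4] T0.load  rd  (counter 4, T0.r 4)
[5] T3.load  rd  (counter 4, T3.r 4)
[6] T3.cas  hit  (counter 5, T3.r 4)
[7] T0.cas  miss  (counter 5, T0.r 4)
[8] T0.load  rd  (counter 5, T0.r 5)
[9] T0.cas  hit  (counter 6, T0.r 5)
[10] T2.cas  miss  (counter 6, T2.r 3)

counter = 6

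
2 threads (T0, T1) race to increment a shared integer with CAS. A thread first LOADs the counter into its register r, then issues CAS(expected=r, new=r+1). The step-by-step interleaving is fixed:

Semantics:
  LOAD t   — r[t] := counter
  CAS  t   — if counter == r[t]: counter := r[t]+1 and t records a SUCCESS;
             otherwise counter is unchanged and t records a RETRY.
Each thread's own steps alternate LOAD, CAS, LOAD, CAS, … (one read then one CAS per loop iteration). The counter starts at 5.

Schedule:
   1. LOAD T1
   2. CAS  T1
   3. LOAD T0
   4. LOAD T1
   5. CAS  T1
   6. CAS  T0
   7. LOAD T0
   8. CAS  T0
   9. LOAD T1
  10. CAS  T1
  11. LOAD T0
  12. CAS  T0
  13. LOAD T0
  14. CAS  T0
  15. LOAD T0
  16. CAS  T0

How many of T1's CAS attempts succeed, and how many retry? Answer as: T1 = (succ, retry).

   1) LOAD T1:  M=5  r_T1=5
   2) CAS  T1:  M=6  r_T1=5 ✓
   3) LOAD T0:  M=6  r_T0=6
   4) LOAD T1:  M=6  r_T1=6
   5) CAS  T1:  M=7  r_T1=6 ✓
   6) CAS  T0:  M=7  r_T0=6 ✗
   7) LOAD T0:  M=7  r_T0=7
   8) CAS  T0:  M=8  r_T0=7 ✓
   9) LOAD T1:  M=8  r_T1=8
  10) CAS  T1:  M=9  r_T1=8 ✓
  11) LOAD T0:  M=9  r_T0=9
  12) CAS  T0:  M=10  r_T0=9 ✓
  13) LOAD T0:  M=10  r_T0=10
  14) CAS  T0:  M=11  r_T0=10 ✓
  15) LOAD T0:  M=11  r_T0=11
  16) CAS  T0:  M=12  r_T0=11 ✓

T1 = (3, 0)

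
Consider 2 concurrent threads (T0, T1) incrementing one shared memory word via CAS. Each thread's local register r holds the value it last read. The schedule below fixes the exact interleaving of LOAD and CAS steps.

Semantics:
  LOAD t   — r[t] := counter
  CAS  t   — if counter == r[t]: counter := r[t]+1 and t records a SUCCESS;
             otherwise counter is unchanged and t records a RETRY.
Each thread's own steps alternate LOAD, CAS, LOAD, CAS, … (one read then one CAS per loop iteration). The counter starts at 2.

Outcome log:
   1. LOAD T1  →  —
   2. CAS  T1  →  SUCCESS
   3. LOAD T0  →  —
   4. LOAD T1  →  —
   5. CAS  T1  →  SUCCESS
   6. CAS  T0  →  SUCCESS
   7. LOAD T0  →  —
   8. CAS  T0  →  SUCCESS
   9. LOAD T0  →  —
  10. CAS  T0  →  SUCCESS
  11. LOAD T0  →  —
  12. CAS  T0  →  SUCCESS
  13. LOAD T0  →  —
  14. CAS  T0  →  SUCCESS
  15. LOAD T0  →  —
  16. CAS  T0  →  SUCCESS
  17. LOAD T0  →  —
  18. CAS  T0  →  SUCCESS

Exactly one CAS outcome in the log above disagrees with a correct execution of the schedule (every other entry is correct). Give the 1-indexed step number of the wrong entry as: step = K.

Reference trace:
step 1: T1 LOAD ⇒ load; ctr=2 reg=2
step 2: T1 CAS ⇒ ok; ctr=3 reg=2
step 3: T0 LOAD ⇒ load; ctr=3 reg=3
step 4: T1 LOAD ⇒ load; ctr=3 reg=3
step 5: T1 CAS ⇒ ok; ctr=4 reg=3
step 6: T0 CAS ⇒ retry; ctr=4 reg=3
step 7: T0 LOAD ⇒ load; ctr=4 reg=4
step 8: T0 CAS ⇒ ok; ctr=5 reg=4
step 9: T0 LOAD ⇒ load; ctr=5 reg=5
step 10: T0 CAS ⇒ ok; ctr=6 reg=5
step 11: T0 LOAD ⇒ load; ctr=6 reg=6
step 12: T0 CAS ⇒ ok; ctr=7 reg=6
step 13: T0 LOAD ⇒ load; ctr=7 reg=7
step 14: T0 CAS ⇒ ok; ctr=8 reg=7
step 15: T0 LOAD ⇒ load; ctr=8 reg=8
step 16: T0 CAS ⇒ ok; ctr=9 reg=8
step 17: T0 LOAD ⇒ load; ctr=9 reg=9
step 18: T0 CAS ⇒ ok; ctr=10 reg=9
Flip is step 6.

step = 6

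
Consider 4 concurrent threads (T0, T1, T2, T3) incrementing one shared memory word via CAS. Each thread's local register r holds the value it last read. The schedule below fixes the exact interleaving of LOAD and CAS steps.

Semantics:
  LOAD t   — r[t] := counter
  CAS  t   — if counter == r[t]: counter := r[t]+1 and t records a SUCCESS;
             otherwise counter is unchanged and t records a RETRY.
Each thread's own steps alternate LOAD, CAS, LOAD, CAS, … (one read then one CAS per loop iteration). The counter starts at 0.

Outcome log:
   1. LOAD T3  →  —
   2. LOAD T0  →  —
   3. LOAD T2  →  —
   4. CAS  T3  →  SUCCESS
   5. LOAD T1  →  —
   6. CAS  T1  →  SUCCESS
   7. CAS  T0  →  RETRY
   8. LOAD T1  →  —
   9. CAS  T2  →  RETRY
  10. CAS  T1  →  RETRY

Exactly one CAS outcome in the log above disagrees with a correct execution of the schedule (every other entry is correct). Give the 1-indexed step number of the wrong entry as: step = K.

Re-executing:
[1] T3.load  rd  (counter 0, T3.r 0)
[2] T0.load  rd  (counter 0, T0.r 0)
[3] T2.load  rd  (counter 0, T2.r 0)
[4] T3.cas  hit  (counter 1, T3.r 0)
[5] T1.load  rd  (counter 1, T1.r 1)
[6] T1.cas  hit  (counter 2, T1.r 1)
[7] T0.cas  miss  (counter 2, T0.r 0)
[8] T1.load  rd  (counter 2, T1.r 2)
[9] T2.cas  miss  (counter 2, T2.r 0)
[10] T1.cas  hit  (counter 3, T1.r 2)
Flip is step 10.

step = 10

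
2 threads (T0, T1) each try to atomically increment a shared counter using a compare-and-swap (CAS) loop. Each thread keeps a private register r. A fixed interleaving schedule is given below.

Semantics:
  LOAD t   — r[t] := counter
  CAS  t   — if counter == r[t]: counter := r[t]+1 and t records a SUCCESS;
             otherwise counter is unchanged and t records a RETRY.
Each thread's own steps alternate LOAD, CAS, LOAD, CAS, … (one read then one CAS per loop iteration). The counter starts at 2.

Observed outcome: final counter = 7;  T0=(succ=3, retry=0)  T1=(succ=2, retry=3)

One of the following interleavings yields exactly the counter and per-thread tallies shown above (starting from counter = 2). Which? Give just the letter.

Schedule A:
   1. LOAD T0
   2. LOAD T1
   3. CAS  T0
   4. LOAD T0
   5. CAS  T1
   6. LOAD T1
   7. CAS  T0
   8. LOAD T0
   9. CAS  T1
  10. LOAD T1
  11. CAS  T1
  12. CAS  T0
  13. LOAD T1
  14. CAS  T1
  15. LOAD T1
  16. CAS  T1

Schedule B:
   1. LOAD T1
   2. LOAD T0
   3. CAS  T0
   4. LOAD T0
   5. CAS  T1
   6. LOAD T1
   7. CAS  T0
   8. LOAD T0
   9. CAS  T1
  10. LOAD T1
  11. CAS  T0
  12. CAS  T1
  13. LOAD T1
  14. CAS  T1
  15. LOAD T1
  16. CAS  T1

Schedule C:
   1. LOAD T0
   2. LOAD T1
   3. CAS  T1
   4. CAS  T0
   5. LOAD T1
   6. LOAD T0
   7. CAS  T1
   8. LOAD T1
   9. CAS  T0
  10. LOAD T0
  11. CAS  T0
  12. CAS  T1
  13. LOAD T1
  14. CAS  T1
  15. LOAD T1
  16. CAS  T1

B

Run B:
   1) LOAD T1:  M=2  r_T1=2
   2) LOAD T0:  M=2  r_T0=2
   3) CAS  T0:  M=3  r_T0=2 ✓
   4) LOAD T0:  M=3  r_T0=3
   5) CAS  T1:  M=3  r_T1=2 ✗
   6) LOAD T1:  M=3  r_T1=3
   7) CAS  T0:  M=4  r_T0=3 ✓
   8) LOAD T0:  M=4  r_T0=4
   9) CAS  T1:  M=4  r_T1=3 ✗
  10) LOAD T1:  M=4  r_T1=4
  11) CAS  T0:  M=5  r_T0=4 ✓
  12) CAS  T1:  M=5  r_T1=4 ✗
  13) LOAD T1:  M=5  r_T1=5
  14) CAS  T1:  M=6  r_T1=5 ✓
  15) LOAD T1:  M=6  r_T1=6
  16) CAS  T1:  M=7  r_T1=6 ✓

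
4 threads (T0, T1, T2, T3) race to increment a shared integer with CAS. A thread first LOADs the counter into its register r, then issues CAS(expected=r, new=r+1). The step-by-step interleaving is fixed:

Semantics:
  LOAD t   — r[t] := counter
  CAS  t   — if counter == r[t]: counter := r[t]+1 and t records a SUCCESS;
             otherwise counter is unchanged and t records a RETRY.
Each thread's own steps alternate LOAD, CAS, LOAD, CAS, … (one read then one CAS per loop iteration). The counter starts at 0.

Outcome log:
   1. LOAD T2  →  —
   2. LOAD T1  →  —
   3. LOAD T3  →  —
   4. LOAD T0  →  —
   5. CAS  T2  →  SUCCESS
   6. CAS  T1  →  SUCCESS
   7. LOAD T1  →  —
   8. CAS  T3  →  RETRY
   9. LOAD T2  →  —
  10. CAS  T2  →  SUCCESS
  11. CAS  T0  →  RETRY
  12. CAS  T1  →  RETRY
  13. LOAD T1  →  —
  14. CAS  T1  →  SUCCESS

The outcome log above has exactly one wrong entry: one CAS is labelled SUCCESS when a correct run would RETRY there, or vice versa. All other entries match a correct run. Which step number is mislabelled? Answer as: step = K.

Correct run:
1. LOAD T2 → mem=0 r[T2]=0 [LOAD]
2. LOAD T1 → mem=0 r[T1]=0 [LOAD]
3. LOAD T3 → mem=0 r[T3]=0 [LOAD]
4. LOAD T0 → mem=0 r[T0]=0 [LOAD]
5. CAS T2 → mem=1 r[T2]=0 [OK]
6. CAS T1 → mem=1 r[T1]=0 [RETRY]
7. LOAD T1 → mem=1 r[T1]=1 [LOAD]
8. CAS T3 → mem=1 r[T3]=0 [RETRY]
9. LOAD T2 → mem=1 r[T2]=1 [LOAD]
10. CAS T2 → mem=2 r[T2]=1 [OK]
11. CAS T0 → mem=2 r[T0]=0 [RETRY]
12. CAS T1 → mem=2 r[T1]=1 [RETRY]
13. LOAD T1 → mem=2 r[T1]=2 [LOAD]
14. CAS T1 → mem=3 r[T1]=2 [OK]
Flip is step 6.

step = 6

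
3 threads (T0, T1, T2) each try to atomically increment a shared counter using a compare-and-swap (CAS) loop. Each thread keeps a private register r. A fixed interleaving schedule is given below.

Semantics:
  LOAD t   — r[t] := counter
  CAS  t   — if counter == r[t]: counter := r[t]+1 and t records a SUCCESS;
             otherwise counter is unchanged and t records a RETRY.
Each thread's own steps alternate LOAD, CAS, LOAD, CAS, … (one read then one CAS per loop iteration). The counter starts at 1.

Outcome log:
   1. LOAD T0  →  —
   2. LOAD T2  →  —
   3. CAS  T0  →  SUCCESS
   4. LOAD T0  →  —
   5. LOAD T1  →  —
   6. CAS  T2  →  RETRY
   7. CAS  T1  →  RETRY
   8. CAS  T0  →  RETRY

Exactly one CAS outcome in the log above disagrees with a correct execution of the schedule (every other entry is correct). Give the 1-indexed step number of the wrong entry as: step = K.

step = 7

Correct run:
[1] T0.load  rd  (counter 1, T0.r 1)
[2] T2.load  rd  (counter 1, T2.r 1)
[3] T0.cas  hit  (counter 2, T0.r 1)
[4] T0.load  rd  (counter 2, T0.r 2)
[5] T1.load  rd  (counter 2, T1.r 2)
[6] T2.cas  miss  (counter 2, T2.r 1)
[7] T1.cas  hit  (counter 3, T1.r 2)
[8] T0.cas  miss  (counter 3, T0.r 2)
Log disagrees first at step 7.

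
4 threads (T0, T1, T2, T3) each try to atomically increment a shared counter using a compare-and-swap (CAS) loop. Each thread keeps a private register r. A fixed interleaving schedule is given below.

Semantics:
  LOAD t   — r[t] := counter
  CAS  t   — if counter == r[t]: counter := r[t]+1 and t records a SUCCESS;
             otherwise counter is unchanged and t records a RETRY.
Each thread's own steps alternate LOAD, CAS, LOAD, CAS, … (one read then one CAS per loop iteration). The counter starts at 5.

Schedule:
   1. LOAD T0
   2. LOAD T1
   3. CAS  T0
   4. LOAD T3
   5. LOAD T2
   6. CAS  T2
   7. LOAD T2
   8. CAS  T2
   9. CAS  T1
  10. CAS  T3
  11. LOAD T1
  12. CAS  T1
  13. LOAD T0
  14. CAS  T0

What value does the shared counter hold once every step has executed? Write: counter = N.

counter = 10

step 1: T0 LOAD ⇒ load; ctr=5 reg=5
step 2: T1 LOAD ⇒ load; ctr=5 reg=5
step 3: T0 CAS ⇒ ok; ctr=6 reg=5
step 4: T3 LOAD ⇒ load; ctr=6 reg=6
step 5: T2 LOAD ⇒ load; ctr=6 reg=6
step 6: T2 CAS ⇒ ok; ctr=7 reg=6
step 7: T2 LOAD ⇒ load; ctr=7 reg=7
step 8: T2 CAS ⇒ ok; ctr=8 reg=7
step 9: T1 CAS ⇒ retry; ctr=8 reg=5
step 10: T3 CAS ⇒ retry; ctr=8 reg=6
step 11: T1 LOAD ⇒ load; ctr=8 reg=8
step 12: T1 CAS ⇒ ok; ctr=9 reg=8
step 13: T0 LOAD ⇒ load; ctr=9 reg=9
step 14: T0 CAS ⇒ ok; ctr=10 reg=9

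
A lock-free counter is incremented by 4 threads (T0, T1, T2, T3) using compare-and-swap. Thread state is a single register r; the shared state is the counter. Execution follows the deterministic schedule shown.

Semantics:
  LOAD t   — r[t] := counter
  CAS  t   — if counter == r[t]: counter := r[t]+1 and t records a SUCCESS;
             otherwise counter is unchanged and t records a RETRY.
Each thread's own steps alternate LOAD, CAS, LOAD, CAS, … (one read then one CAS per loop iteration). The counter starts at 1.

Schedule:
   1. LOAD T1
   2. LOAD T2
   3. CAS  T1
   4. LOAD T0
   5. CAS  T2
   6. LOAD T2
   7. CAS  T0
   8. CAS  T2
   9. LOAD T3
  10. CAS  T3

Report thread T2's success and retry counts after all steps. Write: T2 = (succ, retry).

T2 = (0, 2)

T1 LOAD — after: cnt=1, r=1 — load
T2 LOAD — after: cnt=1, r=1 — load
T1 CAS — after: cnt=2, r=1 — ok
T0 LOAD — after: cnt=2, r=2 — load
T2 CAS — after: cnt=2, r=1 — retry
T2 LOAD — after: cnt=2, r=2 — load
T0 CAS — after: cnt=3, r=2 — ok
T2 CAS — after: cnt=3, r=2 — retry
T3 LOAD — after: cnt=3, r=3 — load
T3 CAS — after: cnt=4, r=3 — ok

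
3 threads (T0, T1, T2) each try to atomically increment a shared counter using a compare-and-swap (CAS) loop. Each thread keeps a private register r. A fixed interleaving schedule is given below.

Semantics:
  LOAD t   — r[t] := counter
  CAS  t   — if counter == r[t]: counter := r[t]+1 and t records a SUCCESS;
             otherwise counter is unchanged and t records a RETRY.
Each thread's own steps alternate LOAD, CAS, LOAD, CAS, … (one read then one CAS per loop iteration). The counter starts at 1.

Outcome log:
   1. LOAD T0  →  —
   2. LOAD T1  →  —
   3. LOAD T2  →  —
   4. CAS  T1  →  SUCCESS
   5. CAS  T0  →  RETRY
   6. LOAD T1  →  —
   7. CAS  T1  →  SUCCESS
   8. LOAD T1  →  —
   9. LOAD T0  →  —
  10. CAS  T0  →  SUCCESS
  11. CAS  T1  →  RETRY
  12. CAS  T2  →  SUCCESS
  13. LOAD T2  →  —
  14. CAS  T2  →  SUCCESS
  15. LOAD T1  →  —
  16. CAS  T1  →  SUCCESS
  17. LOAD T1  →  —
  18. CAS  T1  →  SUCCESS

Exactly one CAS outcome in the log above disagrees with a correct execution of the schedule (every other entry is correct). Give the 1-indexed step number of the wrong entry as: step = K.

Reference trace:
[1] T0.load  rd  (counter 1, T0.r 1)
[2] T1.load  rd  (counter 1, T1.r 1)
[3] T2.load  rd  (counter 1, T2.r 1)
[4] T1.cas  hit  (counter 2, T1.r 1)
[5] T0.cas  miss  (counter 2, T0.r 1)
[6] T1.load  rd  (counter 2, T1.r 2)
[7] T1.cas  hit  (counter 3, T1.r 2)
[8] T1.load  rd  (counter 3, T1.r 3)
[9] T0.load  rd  (counter 3, T0.r 3)
[10] T0.cas  hit  (counter 4, T0.r 3)
[11] T1.cas  miss  (counter 4, T1.r 3)
[12] T2.cas  miss  (counter 4, T2.r 1)
[13] T2.load  rd  (counter 4, T2.r 4)
[14] T2.cas  hit  (counter 5, T2.r 4)
[15] T1.load  rd  (counter 5, T1.r 5)
[16] T1.cas  hit  (counter 6, T1.r 5)
[17] T1.load  rd  (counter 6, T1.r 6)
[18] T1.cas  hit  (counter 7, T1.r 6)
Log disagrees first at step 12.

step = 12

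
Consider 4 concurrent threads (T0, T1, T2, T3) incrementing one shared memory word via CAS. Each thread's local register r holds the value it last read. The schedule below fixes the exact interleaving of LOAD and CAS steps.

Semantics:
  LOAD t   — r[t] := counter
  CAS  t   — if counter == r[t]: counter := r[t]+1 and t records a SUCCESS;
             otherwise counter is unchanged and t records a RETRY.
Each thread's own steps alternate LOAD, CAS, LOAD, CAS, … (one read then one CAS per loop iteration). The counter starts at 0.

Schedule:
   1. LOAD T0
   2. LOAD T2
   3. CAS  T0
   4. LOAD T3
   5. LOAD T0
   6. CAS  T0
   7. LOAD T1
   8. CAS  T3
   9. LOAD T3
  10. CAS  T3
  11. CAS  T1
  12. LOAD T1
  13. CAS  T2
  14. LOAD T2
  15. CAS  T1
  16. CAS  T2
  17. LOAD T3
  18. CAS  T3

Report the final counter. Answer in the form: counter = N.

#1 T0 reads 0
#2 T2 reads 0
#3 T0 CAS(0→1) writes; counter now 1
#4 T3 reads 1
#5 T0 reads 1
#6 T0 CAS(1→2) writes; counter now 2
#7 T1 reads 2
#8 T3 CAS(1→2) fails; counter now 2
#9 T3 reads 2
#10 T3 CAS(2→3) writes; counter now 3
#11 T1 CAS(2→3) fails; counter now 3
#12 T1 reads 3
#13 T2 CAS(0→1) fails; counter now 3
#14 T2 reads 3
#15 T1 CAS(3→4) writes; counter now 4
#16 T2 CAS(3→4) fails; counter now 4
#17 T3 reads 4
#18 T3 CAS(4→5) writes; counter now 5

counter = 5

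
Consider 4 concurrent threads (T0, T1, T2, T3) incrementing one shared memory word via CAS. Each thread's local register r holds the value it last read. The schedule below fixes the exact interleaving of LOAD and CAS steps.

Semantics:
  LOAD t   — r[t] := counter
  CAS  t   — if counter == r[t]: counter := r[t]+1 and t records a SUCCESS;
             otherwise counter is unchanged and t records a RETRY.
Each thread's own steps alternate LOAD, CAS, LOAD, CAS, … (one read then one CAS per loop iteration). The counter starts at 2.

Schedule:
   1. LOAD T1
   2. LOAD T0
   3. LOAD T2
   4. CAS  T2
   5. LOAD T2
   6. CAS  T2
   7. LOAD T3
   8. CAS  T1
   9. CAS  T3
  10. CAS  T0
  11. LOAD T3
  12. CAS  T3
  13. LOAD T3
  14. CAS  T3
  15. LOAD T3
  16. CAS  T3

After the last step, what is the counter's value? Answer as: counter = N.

T1 LOAD — after: cnt=2, r=2 — load
T0 LOAD — after: cnt=2, r=2 — load
T2 LOAD — after: cnt=2, r=2 — load
T2 CAS — after: cnt=3, r=2 — ok
T2 LOAD — after: cnt=3, r=3 — load
T2 CAS — after: cnt=4, r=3 — ok
T3 LOAD — after: cnt=4, r=4 — load
T1 CAS — after: cnt=4, r=2 — retry
T3 CAS — after: cnt=5, r=4 — ok
T0 CAS — after: cnt=5, r=2 — retry
T3 LOAD — after: cnt=5, r=5 — load
T3 CAS — after: cnt=6, r=5 — ok
T3 LOAD — after: cnt=6, r=6 — load
T3 CAS — after: cnt=7, r=6 — ok
T3 LOAD — after: cnt=7, r=7 — load
T3 CAS — after: cnt=8, r=7 — ok

counter = 8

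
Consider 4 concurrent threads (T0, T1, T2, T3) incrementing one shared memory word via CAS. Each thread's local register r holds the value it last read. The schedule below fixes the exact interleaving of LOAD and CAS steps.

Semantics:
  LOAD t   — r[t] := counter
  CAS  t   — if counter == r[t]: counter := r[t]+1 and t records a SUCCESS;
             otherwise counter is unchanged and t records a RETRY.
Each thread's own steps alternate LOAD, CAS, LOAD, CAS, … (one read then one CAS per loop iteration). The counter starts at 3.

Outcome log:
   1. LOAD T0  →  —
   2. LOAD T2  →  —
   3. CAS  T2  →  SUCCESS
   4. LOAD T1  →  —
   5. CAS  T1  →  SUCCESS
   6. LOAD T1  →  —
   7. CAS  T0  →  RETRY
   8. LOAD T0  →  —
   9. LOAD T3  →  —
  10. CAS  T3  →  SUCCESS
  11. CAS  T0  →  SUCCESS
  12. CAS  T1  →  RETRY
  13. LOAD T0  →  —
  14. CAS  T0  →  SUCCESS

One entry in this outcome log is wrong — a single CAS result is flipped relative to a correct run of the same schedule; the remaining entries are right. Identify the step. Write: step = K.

Re-executing:
step 1: T0 LOAD ⇒ load; ctr=3 reg=3
step 2: T2 LOAD ⇒ load; ctr=3 reg=3
step 3: T2 CAS ⇒ ok; ctr=4 reg=3
step 4: T1 LOAD ⇒ load; ctr=4 reg=4
step 5: T1 CAS ⇒ ok; ctr=5 reg=4
step 6: T1 LOAD ⇒ load; ctr=5 reg=5
step 7: T0 CAS ⇒ retry; ctr=5 reg=3
step 8: T0 LOAD ⇒ load; ctr=5 reg=5
step 9: T3 LOAD ⇒ load; ctr=5 reg=5
step 10: T3 CAS ⇒ ok; ctr=6 reg=5
step 11: T0 CAS ⇒ retry; ctr=6 reg=5
step 12: T1 CAS ⇒ retry; ctr=6 reg=5
step 13: T0 LOAD ⇒ load; ctr=6 reg=6
step 14: T0 CAS ⇒ ok; ctr=7 reg=6
Flip is step 11.

step = 11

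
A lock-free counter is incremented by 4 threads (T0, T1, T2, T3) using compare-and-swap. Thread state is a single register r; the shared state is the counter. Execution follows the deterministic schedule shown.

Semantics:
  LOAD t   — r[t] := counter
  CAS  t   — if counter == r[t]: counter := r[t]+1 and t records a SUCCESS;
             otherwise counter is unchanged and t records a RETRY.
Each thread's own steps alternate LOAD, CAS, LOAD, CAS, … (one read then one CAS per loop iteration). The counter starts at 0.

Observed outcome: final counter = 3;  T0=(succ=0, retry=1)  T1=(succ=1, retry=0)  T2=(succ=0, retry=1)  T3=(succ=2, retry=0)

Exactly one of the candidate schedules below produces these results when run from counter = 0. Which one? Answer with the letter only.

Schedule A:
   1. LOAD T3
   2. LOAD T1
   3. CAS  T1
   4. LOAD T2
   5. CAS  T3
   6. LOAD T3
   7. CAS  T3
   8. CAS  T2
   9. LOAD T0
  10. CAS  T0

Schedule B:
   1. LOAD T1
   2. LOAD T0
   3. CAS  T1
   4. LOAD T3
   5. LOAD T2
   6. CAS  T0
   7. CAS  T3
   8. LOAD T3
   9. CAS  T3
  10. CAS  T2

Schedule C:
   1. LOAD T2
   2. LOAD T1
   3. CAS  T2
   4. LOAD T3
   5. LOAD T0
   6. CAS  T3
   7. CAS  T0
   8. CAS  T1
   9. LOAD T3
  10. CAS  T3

Run B:
[1] T1.load  rd  (counter 0, T1.r 0)
[2] T0.load  rd  (counter 0, T0.r 0)
[3] T1.cas  hit  (counter 1, T1.r 0)
[4] T3.load  rd  (counter 1, T3.r 1)
[5] T2.load  rd  (counter 1, T2.r 1)
[6] T0.cas  miss  (counter 1, T0.r 0)
[7] T3.cas  hit  (counter 2, T3.r 1)
[8] T3.load  rd  (counter 2, T3.r 2)
[9] T3.cas  hit  (counter 3, T3.r 2)
[10] T2.cas  miss  (counter 3, T2.r 1)

B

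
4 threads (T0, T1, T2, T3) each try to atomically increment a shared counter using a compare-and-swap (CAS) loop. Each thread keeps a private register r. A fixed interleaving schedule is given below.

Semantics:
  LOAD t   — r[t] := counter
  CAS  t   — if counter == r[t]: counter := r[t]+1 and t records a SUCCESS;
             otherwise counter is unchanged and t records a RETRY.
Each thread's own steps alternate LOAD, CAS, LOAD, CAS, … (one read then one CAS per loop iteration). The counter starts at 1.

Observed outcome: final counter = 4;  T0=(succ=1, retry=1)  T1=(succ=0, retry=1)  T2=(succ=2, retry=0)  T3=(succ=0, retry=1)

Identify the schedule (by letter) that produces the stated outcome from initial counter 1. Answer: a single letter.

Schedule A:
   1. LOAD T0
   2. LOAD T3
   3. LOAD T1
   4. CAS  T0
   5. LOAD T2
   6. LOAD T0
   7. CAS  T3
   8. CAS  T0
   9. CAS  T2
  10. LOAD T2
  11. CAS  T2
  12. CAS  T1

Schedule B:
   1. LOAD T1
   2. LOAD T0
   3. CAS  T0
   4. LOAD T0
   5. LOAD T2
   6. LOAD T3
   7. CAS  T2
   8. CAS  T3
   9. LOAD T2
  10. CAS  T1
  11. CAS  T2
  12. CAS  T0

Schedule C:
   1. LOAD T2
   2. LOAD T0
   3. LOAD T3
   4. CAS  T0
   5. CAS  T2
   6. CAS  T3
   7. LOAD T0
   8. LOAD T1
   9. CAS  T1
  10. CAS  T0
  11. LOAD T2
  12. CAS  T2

Simulating candidate B:
[1] T1.load  rd  (counter 1, T1.r 1)
[2] T0.load  rd  (counter 1, T0.r 1)
[3] T0.cas  hit  (counter 2, T0.r 1)
[4] T0.load  rd  (counter 2, T0.r 2)
[5] T2.load  rd  (counter 2, T2.r 2)
[6] T3.load  rd  (counter 2, T3.r 2)
[7] T2.cas  hit  (counter 3, T2.r 2)
[8] T3.cas  miss  (counter 3, T3.r 2)
[9] T2.load  rd  (counter 3, T2.r 3)
[10] T1.cas  miss  (counter 3, T1.r 1)
[11] T2.cas  hit  (counter 4, T2.r 3)
[12] T0.cas  miss  (counter 4, T0.r 2)

B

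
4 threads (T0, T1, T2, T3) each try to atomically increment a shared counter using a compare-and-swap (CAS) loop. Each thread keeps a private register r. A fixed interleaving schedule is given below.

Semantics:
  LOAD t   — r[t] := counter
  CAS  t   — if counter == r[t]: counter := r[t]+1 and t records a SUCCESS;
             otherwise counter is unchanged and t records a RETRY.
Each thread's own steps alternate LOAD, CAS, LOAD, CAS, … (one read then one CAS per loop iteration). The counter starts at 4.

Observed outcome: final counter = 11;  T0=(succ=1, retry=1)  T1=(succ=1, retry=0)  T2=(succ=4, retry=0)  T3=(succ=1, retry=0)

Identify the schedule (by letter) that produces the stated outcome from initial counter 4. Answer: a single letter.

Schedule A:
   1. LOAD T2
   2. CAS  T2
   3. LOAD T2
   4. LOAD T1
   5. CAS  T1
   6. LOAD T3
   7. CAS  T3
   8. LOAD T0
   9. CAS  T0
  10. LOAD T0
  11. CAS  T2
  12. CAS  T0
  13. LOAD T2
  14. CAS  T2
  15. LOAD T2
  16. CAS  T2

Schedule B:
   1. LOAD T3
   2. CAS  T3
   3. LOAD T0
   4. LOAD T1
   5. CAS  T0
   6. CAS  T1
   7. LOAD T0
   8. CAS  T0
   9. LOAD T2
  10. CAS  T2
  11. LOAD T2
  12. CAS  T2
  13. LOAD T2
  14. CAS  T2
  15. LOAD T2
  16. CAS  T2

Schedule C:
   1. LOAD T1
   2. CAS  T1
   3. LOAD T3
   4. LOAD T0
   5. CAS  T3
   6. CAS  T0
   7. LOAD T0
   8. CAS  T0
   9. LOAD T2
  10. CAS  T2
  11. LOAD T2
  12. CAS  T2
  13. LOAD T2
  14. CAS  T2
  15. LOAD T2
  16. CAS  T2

C

Run C:
[1] T1.load  rd  (counter 4, T1.r 4)
[2] T1.cas  hit  (counter 5, T1.r 4)
[3] T3.load  rd  (counter 5, T3.r 5)
[4] T0.load  rd  (counter 5, T0.r 5)
[5] T3.cas  hit  (counter 6, T3.r 5)
[6] T0.cas  miss  (counter 6, T0.r 5)
[7] T0.load  rd  (counter 6, T0.r 6)
[8] T0.cas  hit  (counter 7, T0.r 6)
[9] T2.load  rd  (counter 7, T2.r 7)
[10] T2.cas  hit  (counter 8, T2.r 7)
[11] T2.load  rd  (counter 8, T2.r 8)
[12] T2.cas  hit  (counter 9, T2.r 8)
[13] T2.load  rd  (counter 9, T2.r 9)
[14] T2.cas  hit  (counter 10, T2.r 9)
[15] T2.load  rd  (counter 10, T2.r 10)
[16] T2.cas  hit  (counter 11, T2.r 10)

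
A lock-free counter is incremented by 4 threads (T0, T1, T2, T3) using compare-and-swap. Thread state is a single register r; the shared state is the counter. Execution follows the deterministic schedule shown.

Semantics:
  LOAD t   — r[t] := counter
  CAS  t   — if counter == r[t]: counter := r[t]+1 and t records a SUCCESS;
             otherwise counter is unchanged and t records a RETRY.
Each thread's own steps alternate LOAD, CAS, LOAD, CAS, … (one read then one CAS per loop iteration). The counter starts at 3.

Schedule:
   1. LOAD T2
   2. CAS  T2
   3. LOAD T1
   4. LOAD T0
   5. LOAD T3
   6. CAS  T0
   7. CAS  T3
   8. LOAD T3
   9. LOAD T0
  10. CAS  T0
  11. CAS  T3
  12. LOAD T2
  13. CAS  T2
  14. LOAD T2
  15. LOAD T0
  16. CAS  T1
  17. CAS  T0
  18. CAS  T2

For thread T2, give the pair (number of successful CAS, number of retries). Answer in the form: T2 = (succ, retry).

T2 = (2, 1)

[1] T2.load  rd  (counter 3, T2.r 3)
[2] T2.cas  hit  (counter 4, T2.r 3)
[3] T1.load  rd  (counter 4, T1.r 4)
[4] T0.load  rd  (counter 4, T0.r 4)
[5] T3.load  rd  (counter 4, T3.r 4)
[6] T0.cas  hit  (counter 5, T0.r 4)
[7] T3.cas  miss  (counter 5, T3.r 4)
[8] T3.load  rd  (counter 5, T3.r 5)
[9] T0.load  rd  (counter 5, T0.r 5)
[10] T0.cas  hit  (counter 6, T0.r 5)
[11] T3.cas  miss  (counter 6, T3.r 5)
[12] T2.load  rd  (counter 6, T2.r 6)
[13] T2.cas  hit  (counter 7, T2.r 6)
[14] T2.load  rd  (counter 7, T2.r 7)
[15] T0.load  rd  (counter 7, T0.r 7)
[16] T1.cas  miss  (counter 7, T1.r 4)
[17] T0.cas  hit  (counter 8, T0.r 7)
[18] T2.cas  miss  (counter 8, T2.r 7)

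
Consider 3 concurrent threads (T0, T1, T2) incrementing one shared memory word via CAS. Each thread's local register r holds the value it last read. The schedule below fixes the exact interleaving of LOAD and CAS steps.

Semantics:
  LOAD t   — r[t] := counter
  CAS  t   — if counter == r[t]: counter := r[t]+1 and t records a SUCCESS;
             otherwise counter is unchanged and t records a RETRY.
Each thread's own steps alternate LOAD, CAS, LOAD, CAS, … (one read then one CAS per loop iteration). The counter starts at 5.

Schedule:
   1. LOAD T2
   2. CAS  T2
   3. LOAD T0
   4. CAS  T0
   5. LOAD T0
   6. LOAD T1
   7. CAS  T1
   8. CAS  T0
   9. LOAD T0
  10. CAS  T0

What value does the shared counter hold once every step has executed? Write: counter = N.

counter = 9

T2 LOAD — after: cnt=5, r=5 — load
T2 CAS — after: cnt=6, r=5 — ok
T0 LOAD — after: cnt=6, r=6 — load
T0 CAS — after: cnt=7, r=6 — ok
T0 LOAD — after: cnt=7, r=7 — load
T1 LOAD — after: cnt=7, r=7 — load
T1 CAS — after: cnt=8, r=7 — ok
T0 CAS — after: cnt=8, r=7 — retry
T0 LOAD — after: cnt=8, r=8 — load
T0 CAS — after: cnt=9, r=8 — ok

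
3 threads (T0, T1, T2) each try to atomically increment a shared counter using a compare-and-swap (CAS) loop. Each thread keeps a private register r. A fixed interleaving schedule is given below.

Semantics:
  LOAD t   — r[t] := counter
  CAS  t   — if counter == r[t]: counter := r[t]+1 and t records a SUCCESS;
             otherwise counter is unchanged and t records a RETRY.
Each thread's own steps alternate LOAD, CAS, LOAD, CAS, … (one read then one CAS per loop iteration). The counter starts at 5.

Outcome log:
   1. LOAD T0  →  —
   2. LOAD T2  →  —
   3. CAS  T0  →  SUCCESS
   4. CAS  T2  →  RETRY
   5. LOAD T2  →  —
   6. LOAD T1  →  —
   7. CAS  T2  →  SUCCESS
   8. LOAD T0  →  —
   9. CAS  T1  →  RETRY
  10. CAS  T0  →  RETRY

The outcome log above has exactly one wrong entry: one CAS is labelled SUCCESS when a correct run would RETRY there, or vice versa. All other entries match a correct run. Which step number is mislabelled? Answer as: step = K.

Re-executing:
1. LOAD T0 → mem=5 r[T0]=5 [LOAD]
2. LOAD T2 → mem=5 r[T2]=5 [LOAD]
3. CAS T0 → mem=6 r[T0]=5 [OK]
4. CAS T2 → mem=6 r[T2]=5 [RETRY]
5. LOAD T2 → mem=6 r[T2]=6 [LOAD]
6. LOAD T1 → mem=6 r[T1]=6 [LOAD]
7. CAS T2 → mem=7 r[T2]=6 [OK]
8. LOAD T0 → mem=7 r[T0]=7 [LOAD]
9. CAS T1 → mem=7 r[T1]=6 [RETRY]
10. CAS T0 → mem=8 r[T0]=7 [OK]
Mismatch at 10.

step = 10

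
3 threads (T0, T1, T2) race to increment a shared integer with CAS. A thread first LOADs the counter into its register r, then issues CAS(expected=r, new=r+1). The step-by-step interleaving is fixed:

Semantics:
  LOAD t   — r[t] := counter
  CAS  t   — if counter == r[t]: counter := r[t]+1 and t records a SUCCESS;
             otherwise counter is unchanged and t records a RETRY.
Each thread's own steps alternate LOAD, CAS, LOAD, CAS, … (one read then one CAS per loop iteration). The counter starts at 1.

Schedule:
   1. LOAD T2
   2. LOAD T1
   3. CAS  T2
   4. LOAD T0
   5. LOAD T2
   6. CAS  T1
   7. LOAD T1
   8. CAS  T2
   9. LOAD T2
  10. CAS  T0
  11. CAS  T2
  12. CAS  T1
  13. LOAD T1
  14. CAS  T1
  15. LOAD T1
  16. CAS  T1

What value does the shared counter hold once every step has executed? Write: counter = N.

[1] T2.load  rd  (counter 1, T2.r 1)
[2] T1.load  rd  (counter 1, T1.r 1)
[3] T2.cas  hit  (counter 2, T2.r 1)
[4] T0.load  rd  (counter 2, T0.r 2)
[5] T2.load  rd  (counter 2, T2.r 2)
[6] T1.cas  miss  (counter 2, T1.r 1)
[7] T1.load  rd  (counter 2, T1.r 2)
[8] T2.cas  hit  (counter 3, T2.r 2)
[9] T2.load  rd  (counter 3, T2.r 3)
[10] T0.cas  miss  (counter 3, T0.r 2)
[11] T2.cas  hit  (counter 4, T2.r 3)
[12] T1.cas  miss  (counter 4, T1.r 2)
[13] T1.load  rd  (counter 4, T1.r 4)
[14] T1.cas  hit  (counter 5, T1.r 4)
[15] T1.load  rd  (counter 5, T1.r 5)
[16] T1.cas  hit  (counter 6, T1.r 5)

counter = 6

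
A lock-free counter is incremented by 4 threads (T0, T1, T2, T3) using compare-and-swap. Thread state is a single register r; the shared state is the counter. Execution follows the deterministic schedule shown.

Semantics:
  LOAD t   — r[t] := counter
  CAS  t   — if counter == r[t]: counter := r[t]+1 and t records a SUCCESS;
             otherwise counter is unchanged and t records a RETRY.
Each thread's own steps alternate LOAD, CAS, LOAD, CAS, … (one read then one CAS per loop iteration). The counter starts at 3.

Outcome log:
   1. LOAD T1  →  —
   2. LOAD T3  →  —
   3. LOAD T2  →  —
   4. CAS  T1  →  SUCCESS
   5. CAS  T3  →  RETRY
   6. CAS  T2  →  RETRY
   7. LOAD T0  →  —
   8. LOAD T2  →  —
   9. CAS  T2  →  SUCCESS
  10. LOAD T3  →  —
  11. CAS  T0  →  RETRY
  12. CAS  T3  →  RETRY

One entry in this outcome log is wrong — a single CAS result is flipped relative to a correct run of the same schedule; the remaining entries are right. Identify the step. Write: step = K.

step = 12

Reference trace:
T1 LOAD — after: cnt=3, r=3 — load
T3 LOAD — after: cnt=3, r=3 — load
T2 LOAD — after: cnt=3, r=3 — load
T1 CAS — after: cnt=4, r=3 — ok
T3 CAS — after: cnt=4, r=3 — retry
T2 CAS — after: cnt=4, r=3 — retry
T0 LOAD — after: cnt=4, r=4 — load
T2 LOAD — after: cnt=4, r=4 — load
T2 CAS — after: cnt=5, r=4 — ok
T3 LOAD — after: cnt=5, r=5 — load
T0 CAS — after: cnt=5, r=4 — retry
T3 CAS — after: cnt=6, r=5 — ok
Flip is step 12.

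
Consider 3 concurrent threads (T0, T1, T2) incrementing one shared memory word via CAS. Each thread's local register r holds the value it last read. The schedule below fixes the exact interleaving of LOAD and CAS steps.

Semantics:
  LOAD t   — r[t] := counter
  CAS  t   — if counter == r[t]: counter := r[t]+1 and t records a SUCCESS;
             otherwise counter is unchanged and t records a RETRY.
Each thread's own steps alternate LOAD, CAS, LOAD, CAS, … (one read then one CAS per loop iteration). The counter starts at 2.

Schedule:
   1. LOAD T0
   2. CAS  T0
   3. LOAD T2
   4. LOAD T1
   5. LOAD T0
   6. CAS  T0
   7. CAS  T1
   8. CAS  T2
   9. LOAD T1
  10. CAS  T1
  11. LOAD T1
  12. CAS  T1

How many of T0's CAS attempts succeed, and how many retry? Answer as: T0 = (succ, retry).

T0 = (2, 0)

T0 LOAD — after: cnt=2, r=2 — load
T0 CAS — after: cnt=3, r=2 — ok
T2 LOAD — after: cnt=3, r=3 — load
T1 LOAD — after: cnt=3, r=3 — load
T0 LOAD — after: cnt=3, r=3 — load
T0 CAS — after: cnt=4, r=3 — ok
T1 CAS — after: cnt=4, r=3 — retry
T2 CAS — after: cnt=4, r=3 — retry
T1 LOAD — after: cnt=4, r=4 — load
T1 CAS — after: cnt=5, r=4 — ok
T1 LOAD — after: cnt=5, r=5 — load
T1 CAS — after: cnt=6, r=5 — ok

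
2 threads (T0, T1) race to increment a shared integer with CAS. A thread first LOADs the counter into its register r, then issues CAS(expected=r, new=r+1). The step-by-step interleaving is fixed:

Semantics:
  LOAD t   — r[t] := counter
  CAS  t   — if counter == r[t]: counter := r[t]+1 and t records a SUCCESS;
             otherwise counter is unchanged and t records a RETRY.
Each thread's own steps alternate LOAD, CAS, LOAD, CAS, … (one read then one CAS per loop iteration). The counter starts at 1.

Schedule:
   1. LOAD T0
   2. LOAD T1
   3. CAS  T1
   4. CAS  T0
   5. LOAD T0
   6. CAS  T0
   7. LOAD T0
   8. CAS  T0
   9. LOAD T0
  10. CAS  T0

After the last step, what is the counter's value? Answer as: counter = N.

#1 T0 reads 1
#2 T1 reads 1
#3 T1 CAS(1→2) writes; counter now 2
#4 T0 CAS(1→2) fails; counter now 2
#5 T0 reads 2
#6 T0 CAS(2→3) writes; counter now 3
#7 T0 reads 3
#8 T0 CAS(3→4) writes; counter now 4
#9 T0 reads 4
#10 T0 CAS(4→5) writes; counter now 5

counter = 5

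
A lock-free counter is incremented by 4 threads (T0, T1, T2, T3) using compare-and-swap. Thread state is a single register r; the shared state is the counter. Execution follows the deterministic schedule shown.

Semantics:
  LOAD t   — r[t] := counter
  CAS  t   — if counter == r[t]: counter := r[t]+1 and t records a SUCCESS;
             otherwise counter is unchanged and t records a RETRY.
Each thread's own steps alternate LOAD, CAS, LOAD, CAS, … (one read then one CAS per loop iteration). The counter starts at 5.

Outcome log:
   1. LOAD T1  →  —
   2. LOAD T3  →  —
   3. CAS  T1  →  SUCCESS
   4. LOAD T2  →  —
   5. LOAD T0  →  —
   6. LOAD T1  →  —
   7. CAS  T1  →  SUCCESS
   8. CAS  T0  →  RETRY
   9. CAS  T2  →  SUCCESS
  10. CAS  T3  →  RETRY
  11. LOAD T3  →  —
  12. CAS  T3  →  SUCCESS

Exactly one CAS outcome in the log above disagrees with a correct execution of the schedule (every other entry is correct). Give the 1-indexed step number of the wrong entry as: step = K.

Reference trace:
[1] T1.load  rd  (counter 5, T1.r 5)
[2] T3.load  rd  (counter 5, T3.r 5)
[3] T1.cas  hit  (counter 6, T1.r 5)
[4] T2.load  rd  (counter 6, T2.r 6)
[5] T0.load  rd  (counter 6, T0.r 6)
[6] T1.load  rd  (counter 6, T1.r 6)
[7] T1.cas  hit  (counter 7, T1.r 6)
[8] T0.cas  miss  (counter 7, T0.r 6)
[9] T2.cas  miss  (counter 7, T2.r 6)
[10] T3.cas  miss  (counter 7, T3.r 5)
[11] T3.load  rd  (counter 7, T3.r 7)
[12] T3.cas  hit  (counter 8, T3.r 7)
Log disagrees first at step 9.

step = 9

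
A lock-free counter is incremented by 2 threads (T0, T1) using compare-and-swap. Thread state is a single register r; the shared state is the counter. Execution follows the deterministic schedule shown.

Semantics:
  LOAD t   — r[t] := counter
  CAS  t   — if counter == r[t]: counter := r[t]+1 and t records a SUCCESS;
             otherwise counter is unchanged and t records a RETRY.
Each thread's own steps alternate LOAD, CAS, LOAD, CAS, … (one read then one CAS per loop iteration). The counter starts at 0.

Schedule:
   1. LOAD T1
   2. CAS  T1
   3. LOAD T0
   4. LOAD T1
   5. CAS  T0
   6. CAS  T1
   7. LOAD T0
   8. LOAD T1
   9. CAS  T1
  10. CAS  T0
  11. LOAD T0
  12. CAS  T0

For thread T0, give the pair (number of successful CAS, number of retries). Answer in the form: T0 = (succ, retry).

T0 = (2, 1)

step 1: T1 LOAD ⇒ load; ctr=0 reg=0
step 2: T1 CAS ⇒ ok; ctr=1 reg=0
step 3: T0 LOAD ⇒ load; ctr=1 reg=1
step 4: T1 LOAD ⇒ load; ctr=1 reg=1
step 5: T0 CAS ⇒ ok; ctr=2 reg=1
step 6: T1 CAS ⇒ retry; ctr=2 reg=1
step 7: T0 LOAD ⇒ load; ctr=2 reg=2
step 8: T1 LOAD ⇒ load; ctr=2 reg=2
step 9: T1 CAS ⇒ ok; ctr=3 reg=2
step 10: T0 CAS ⇒ retry; ctr=3 reg=2
step 11: T0 LOAD ⇒ load; ctr=3 reg=3
step 12: T0 CAS ⇒ ok; ctr=4 reg=3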